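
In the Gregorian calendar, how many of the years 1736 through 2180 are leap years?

109

Multiples of 4 in [1736,2180]: 112.
Of those, multiples of 100: 4 (not leap unless ÷400).
Multiples of 400: 1.
Leap years = 112 − 4 + 1 = 109.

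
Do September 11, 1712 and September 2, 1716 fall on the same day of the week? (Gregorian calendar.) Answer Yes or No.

No

From Sep 11, 1712 to Sep 2, 1716 is 1452 days.
1452 mod 7 = 3, so they are different weekdays.
(Sep 11, 1712 is a Sunday; Sep 2, 1716 is a Wednesday.)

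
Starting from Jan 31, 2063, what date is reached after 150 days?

Jan has 31 days: +1 → Feb 1, 2063 (149 left).
Feb has 28 days: +28 → Mar 1, 2063 (121 left).
Mar has 31 days: +31 → Apr 1, 2063 (90 left).
Apr has 30 days: +30 → May 1, 2063 (60 left).
May has 31 days: +31 → Jun 1, 2063 (29 left).
+29 → Jun 30, 2063.

June 30, 2063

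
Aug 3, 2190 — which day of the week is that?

Doomsday rule: the anchor day for the 2100s is Sunday. For year 90: 90÷12 = 7 r 6, and 6÷4 = 1, so 7+6+1 = 14.
Sunday + 14 ≡ Sunday — that's 2190's doomsday.
In August the doomsday date is Aug 8.
Aug 3 is 5 days before Aug 8; 5 mod 7 = 5, so Sunday − 5 = Tuesday.

Tuesday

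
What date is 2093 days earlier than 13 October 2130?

−365 (one year) → Oct 13, 2129 (1728 left).
−365 (one year) → Oct 13, 2128 (1363 left).
−366 (one year; includes Feb 29, 2128) → Oct 13, 2127 (997 left).
−365 (one year) → Oct 13, 2126 (632 left).
−365 (one year) → Oct 13, 2125 (267 left).
−13 → Sep 30, 2125 (end of Sep, 30 days; 254 left).
−30 → Aug 31, 2125 (end of Aug, 31 days; 224 left).
−31 → Jul 31, 2125 (end of Jul, 31 days; 193 left).
−31 → Jun 30, 2125 (end of Jun, 30 days; 162 left).
−30 → May 31, 2125 (end of May, 31 days; 132 left).
−31 → Apr 30, 2125 (end of Apr, 30 days; 101 left).
−30 → Mar 31, 2125 (end of Mar, 31 days; 71 left).
−31 → Feb 28, 2125 (end of Feb, 28 days; 40 left).
−28 → Jan 31, 2125 (end of Jan, 31 days; 12 left).
−12 → Jan 19, 2125.

January 19, 2125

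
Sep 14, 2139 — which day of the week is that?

Monday

Doomsday rule: the anchor day for the 2100s is Sunday. For year 39: 39÷12 = 3 r 3, and 3÷4 = 0, so 3+3+0 = 6.
Sunday + 6 ≡ Saturday — that's 2139's doomsday.
In September the doomsday date is Sep 5.
Sep 14 is 9 days after Sep 5; 9 mod 7 = 2, so Saturday + 2 = Monday.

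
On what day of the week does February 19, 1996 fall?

Monday

Doomsday rule: the anchor day for the 1900s is Wednesday. For year 96: 96÷12 = 8 r 0, and 0÷4 = 0, so 8+0+0 = 8.
Wednesday + 8 ≡ Thursday — that's 1996's doomsday.
In February the doomsday date is Feb 29 (1996 is a leap year (divisible by 4)).
Feb 19 is 10 days before Feb 29; 10 mod 7 = 3, so Thursday − 3 = Monday.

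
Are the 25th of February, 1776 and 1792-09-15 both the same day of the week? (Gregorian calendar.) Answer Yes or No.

No

From Feb 25, 1776 to Sep 15, 1792 is 6047 days.
6047 mod 7 = 6, so they are different weekdays.
(Feb 25, 1776 is a Sunday; Sep 15, 1792 is a Saturday.)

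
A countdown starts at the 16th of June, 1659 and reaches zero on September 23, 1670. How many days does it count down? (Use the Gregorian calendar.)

4117

Jun 16, 1659 → Jun 16, 1660: 366 days (Feb 29, 1660 is in that span).
Jun 16, 1660 → Jun 16, 1661: 365 days.
Jun 16, 1661 → Jun 16, 1662: 365 days.
Jun 16, 1662 → Jun 16, 1663: 365 days.
Jun 16, 1663 → Jun 16, 1664: 366 days (Feb 29, 1664 is in that span).
Jun 16, 1664 → Jun 16, 1665: 365 days.
Jun 16, 1665 → Jun 16, 1666: 365 days.
Jun 16, 1666 → Jun 16, 1667: 365 days.
Jun 16, 1667 → Jun 16, 1668: 366 days (Feb 29, 1668 is in that span).
Jun 16, 1668 → Jun 16, 1669: 365 days.
Jun 16, 1669 → Jun 16, 1670: 365 days.
Jun 16, 1670 → Jul 16, 1670: 30 days (June has 30).
Jul 16, 1670 → Aug 16, 1670: 31 days (July has 31).
Aug 16, 1670 → Sep 16, 1670: 31 days (August has 31).
Sep 16, 1670 → Sep 23, 1670: 7 days.
Total: 4117 days.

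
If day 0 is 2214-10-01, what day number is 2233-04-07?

6763

Oct 1, 2214 → Oct 1, 2215: 365 days.
Oct 1, 2215 → Oct 1, 2216: 366 days (Feb 29, 2216 is in that span).
Oct 1, 2216 → Oct 1, 2217: 365 days.
Oct 1, 2217 → Oct 1, 2218: 365 days.
Oct 1, 2218 → Oct 1, 2219: 365 days.
Oct 1, 2219 → Oct 1, 2220: 366 days (Feb 29, 2220 is in that span).
Oct 1, 2220 → Oct 1, 2221: 365 days.
Oct 1, 2221 → Oct 1, 2222: 365 days.
Oct 1, 2222 → Oct 1, 2223: 365 days.
Oct 1, 2223 → Oct 1, 2224: 366 days (Feb 29, 2224 is in that span).
Oct 1, 2224 → Oct 1, 2225: 365 days.
Oct 1, 2225 → Oct 1, 2226: 365 days.
Oct 1, 2226 → Oct 1, 2227: 365 days.
Oct 1, 2227 → Oct 1, 2228: 366 days (Feb 29, 2228 is in that span).
Oct 1, 2228 → Oct 1, 2229: 365 days.
Oct 1, 2229 → Oct 1, 2230: 365 days.
Oct 1, 2230 → Oct 1, 2231: 365 days.
Oct 1, 2231 → Oct 1, 2232: 366 days (Feb 29, 2232 is in that span).
Oct 1, 2232 → Nov 1, 2232: 31 days (October has 31).
Nov 1, 2232 → Dec 1, 2232: 30 days (November has 30).
Dec 1, 2232 → Jan 1, 2233: 31 days (December has 31).
Jan 1, 2233 → Feb 1, 2233: 31 days (January has 31).
Feb 1, 2233 → Mar 1, 2233: 28 days (February has 28).
Mar 1, 2233 → Apr 1, 2233: 31 days (March has 31).
Apr 1, 2233 → Apr 7, 2233: 6 days.
Total: 6763 days.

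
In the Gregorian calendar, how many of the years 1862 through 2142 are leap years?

Multiples of 4 in [1862,2142]: 70.
Of those, multiples of 100: 3 (not leap unless ÷400).
Multiples of 400: 1.
Leap years = 70 − 3 + 1 = 68.

68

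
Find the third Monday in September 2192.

September 17, 2192

September 1, 2192 is a Saturday.
The first Monday is therefore September 3 (2 days later).
The third Monday is 3 + 2×7 = September 17.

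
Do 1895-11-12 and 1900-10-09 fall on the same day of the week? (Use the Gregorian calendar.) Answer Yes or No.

Yes

From Nov 12, 1895 to Oct 9, 1900 is 1792 days.
1792 mod 7 = 0, so they are the same weekday.
(Nov 12, 1895 is a Tuesday; Oct 9, 1900 is a Tuesday.)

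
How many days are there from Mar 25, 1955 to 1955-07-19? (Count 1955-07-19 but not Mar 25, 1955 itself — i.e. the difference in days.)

Mar 25, 1955 → Apr 25, 1955: 31 days (March has 31).
Apr 25, 1955 → May 25, 1955: 30 days (April has 30).
May 25, 1955 → Jun 25, 1955: 31 days (May has 31).
Jun 25, 1955 → Jul 19, 1955: 24 days.
Total: 116 days.

116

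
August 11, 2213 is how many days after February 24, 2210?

1264

Feb 24, 2210 → Feb 24, 2211: 365 days.
Feb 24, 2211 → Feb 24, 2212: 365 days.
Feb 24, 2212 → Feb 24, 2213: 366 days (Feb 29, 2212 is in that span).
Feb 24, 2213 → Mar 24, 2213: 28 days (February has 28).
Mar 24, 2213 → Apr 24, 2213: 31 days (March has 31).
Apr 24, 2213 → May 24, 2213: 30 days (April has 30).
May 24, 2213 → Jun 24, 2213: 31 days (May has 31).
Jun 24, 2213 → Jul 24, 2213: 30 days (June has 30).
Jul 24, 2213 → Aug 11, 2213: 18 days.
Total: 1264 days.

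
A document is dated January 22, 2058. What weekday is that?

Doomsday rule: the anchor day for the 2000s is Tuesday. For year 58: 58÷12 = 4 r 10, and 10÷4 = 2, so 4+10+2 = 16.
Tuesday + 16 ≡ Thursday — that's 2058's doomsday.
In January the doomsday date is Jan 3 (2058 is not a leap year).
Jan 22 is 19 days after Jan 3; 19 mod 7 = 5, so Thursday + 5 = Tuesday.

Tuesday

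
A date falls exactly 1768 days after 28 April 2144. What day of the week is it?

Apr 28, 2144 is a Tuesday.
1768 mod 7 = 4, so 1768 days after a Tuesday is Tuesday + 4 = Saturday.

Saturday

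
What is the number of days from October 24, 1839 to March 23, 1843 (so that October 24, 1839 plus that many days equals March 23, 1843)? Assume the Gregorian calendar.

Oct 24, 1839 → Oct 24, 1840: 366 days (Feb 29, 1840 is in that span).
Oct 24, 1840 → Oct 24, 1841: 365 days.
Oct 24, 1841 → Oct 24, 1842: 365 days.
Oct 24, 1842 → Nov 24, 1842: 31 days (October has 31).
Nov 24, 1842 → Dec 24, 1842: 30 days (November has 30).
Dec 24, 1842 → Jan 24, 1843: 31 days (December has 31).
Jan 24, 1843 → Feb 24, 1843: 31 days (January has 31).
Feb 24, 1843 → Mar 23, 1843: 27 days.
Total: 1246 days.

1246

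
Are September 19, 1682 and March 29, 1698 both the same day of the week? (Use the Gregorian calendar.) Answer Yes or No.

Yes

From Sep 19, 1682 to Mar 29, 1698 is 5670 days.
5670 mod 7 = 0, so they are the same weekday.
(Sep 19, 1682 is a Saturday; Mar 29, 1698 is a Saturday.)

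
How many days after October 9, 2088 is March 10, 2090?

517

Oct 9, 2088 → Oct 9, 2089: 365 days.
Oct 9, 2089 → Nov 9, 2089: 31 days (October has 31).
Nov 9, 2089 → Dec 9, 2089: 30 days (November has 30).
Dec 9, 2089 → Jan 9, 2090: 31 days (December has 31).
Jan 9, 2090 → Feb 9, 2090: 31 days (January has 31).
Feb 9, 2090 → Mar 9, 2090: 28 days (February has 28).
Mar 9, 2090 → Mar 10, 2090: 1 days.
Total: 517 days.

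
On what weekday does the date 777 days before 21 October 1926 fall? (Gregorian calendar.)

Thursday

First find the weekday of Oct 21, 1926. Doomsday rule: the anchor day for the 1900s is Wednesday. For year 26: 26÷12 = 2 r 2, and 2÷4 = 0, so 2+2+0 = 4.
Wednesday + 4 ≡ Sunday — that's 1926's doomsday.
In October the doomsday date is Oct 10.
Oct 21 is 11 days after Oct 10; 11 mod 7 = 4, so Sunday + 4 = Thursday.
777 mod 7 = 0, so 777 days before a Thursday is Thursday − 0 = Thursday.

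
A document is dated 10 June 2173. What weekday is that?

Thursday

Doomsday rule: the anchor day for the 2100s is Sunday. For year 73: 73÷12 = 6 r 1, and 1÷4 = 0, so 6+1+0 = 7.
Sunday + 7 ≡ Sunday — that's 2173's doomsday.
In June the doomsday date is Jun 6.
Jun 10 is 4 days after Jun 6; 4 mod 7 = 4, so Sunday + 4 = Thursday.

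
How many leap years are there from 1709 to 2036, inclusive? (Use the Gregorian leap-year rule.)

80

Multiples of 4 in [1709,2036]: 82.
Of those, multiples of 100: 3 (not leap unless ÷400).
Multiples of 400: 1.
Leap years = 82 − 3 + 1 = 80.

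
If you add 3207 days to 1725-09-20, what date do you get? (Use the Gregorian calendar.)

July 2, 1734

+365 (one year) → Sep 20, 1726 (2842 left).
+365 (one year) → Sep 20, 1727 (2477 left).
+366 (one year; includes Feb 29, 1728) → Sep 20, 1728 (2111 left).
+365 (one year) → Sep 20, 1729 (1746 left).
+365 (one year) → Sep 20, 1730 (1381 left).
+365 (one year) → Sep 20, 1731 (1016 left).
+366 (one year; includes Feb 29, 1732) → Sep 20, 1732 (650 left).
+365 (one year) → Sep 20, 1733 (285 left).
Sep has 30 days: +11 → Oct 1, 1733 (274 left).
Oct has 31 days: +31 → Nov 1, 1733 (243 left).
Nov has 30 days: +30 → Dec 1, 1733 (213 left).
Dec has 31 days: +31 → Jan 1, 1734 (182 left).
Jan has 31 days: +31 → Feb 1, 1734 (151 left).
Feb has 28 days: +28 → Mar 1, 1734 (123 left).
Mar has 31 days: +31 → Apr 1, 1734 (92 left).
Apr has 30 days: +30 → May 1, 1734 (62 left).
May has 31 days: +31 → Jun 1, 1734 (31 left).
Jun has 30 days: +30 → Jul 1, 1734 (1 left).
+1 → Jul 2, 1734.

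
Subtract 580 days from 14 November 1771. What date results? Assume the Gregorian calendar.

April 13, 1770

−365 (one year) → Nov 14, 1770 (215 left).
−14 → Oct 31, 1770 (end of Oct, 31 days; 201 left).
−31 → Sep 30, 1770 (end of Sep, 30 days; 170 left).
−30 → Aug 31, 1770 (end of Aug, 31 days; 140 left).
−31 → Jul 31, 1770 (end of Jul, 31 days; 109 left).
−31 → Jun 30, 1770 (end of Jun, 30 days; 78 left).
−30 → May 31, 1770 (end of May, 31 days; 48 left).
−31 → Apr 30, 1770 (end of Apr, 30 days; 17 left).
−17 → Apr 13, 1770.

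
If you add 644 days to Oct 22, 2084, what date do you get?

July 28, 2086

+365 (one year) → Oct 22, 2085 (279 left).
Oct has 31 days: +10 → Nov 1, 2085 (269 left).
Nov has 30 days: +30 → Dec 1, 2085 (239 left).
Dec has 31 days: +31 → Jan 1, 2086 (208 left).
Jan has 31 days: +31 → Feb 1, 2086 (177 left).
Feb has 28 days: +28 → Mar 1, 2086 (149 left).
Mar has 31 days: +31 → Apr 1, 2086 (118 left).
Apr has 30 days: +30 → May 1, 2086 (88 left).
May has 31 days: +31 → Jun 1, 2086 (57 left).
Jun has 30 days: +30 → Jul 1, 2086 (27 left).
+27 → Jul 28, 2086.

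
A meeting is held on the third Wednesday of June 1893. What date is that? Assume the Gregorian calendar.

June 21, 1893

June 1, 1893 is a Thursday.
The first Wednesday is therefore June 7 (6 days later).
The third Wednesday is 7 + 2×7 = June 21.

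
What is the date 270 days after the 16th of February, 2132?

November 12, 2132

Feb has 29 days: +14 → Mar 1, 2132 (256 left).
Mar has 31 days: +31 → Apr 1, 2132 (225 left).
Apr has 30 days: +30 → May 1, 2132 (195 left).
May has 31 days: +31 → Jun 1, 2132 (164 left).
Jun has 30 days: +30 → Jul 1, 2132 (134 left).
Jul has 31 days: +31 → Aug 1, 2132 (103 left).
Aug has 31 days: +31 → Sep 1, 2132 (72 left).
Sep has 30 days: +30 → Oct 1, 2132 (42 left).
Oct has 31 days: +31 → Nov 1, 2132 (11 left).
+11 → Nov 12, 2132.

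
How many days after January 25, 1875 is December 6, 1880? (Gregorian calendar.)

Jan 25, 1875 → Jan 25, 1876: 365 days.
Jan 25, 1876 → Jan 25, 1877: 366 days (Feb 29, 1876 is in that span).
Jan 25, 1877 → Jan 25, 1878: 365 days.
Jan 25, 1878 → Jan 25, 1879: 365 days.
Jan 25, 1879 → Jan 25, 1880: 365 days.
Jan 25, 1880 → Feb 25, 1880: 31 days (January has 31).
Feb 25, 1880 → Mar 25, 1880: 29 days (February has 29).
Mar 25, 1880 → Apr 25, 1880: 31 days (March has 31).
Apr 25, 1880 → May 25, 1880: 30 days (April has 30).
May 25, 1880 → Jun 25, 1880: 31 days (May has 31).
Jun 25, 1880 → Jul 25, 1880: 30 days (June has 30).
Jul 25, 1880 → Aug 25, 1880: 31 days (July has 31).
Aug 25, 1880 → Sep 25, 1880: 31 days (August has 31).
Sep 25, 1880 → Oct 25, 1880: 30 days (September has 30).
Oct 25, 1880 → Nov 25, 1880: 31 days (October has 31).
Nov 25, 1880 → Dec 6, 1880: 11 days.
Total: 2142 days.

2142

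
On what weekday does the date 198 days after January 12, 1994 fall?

First find the weekday of Jan 12, 1994. Doomsday rule: the anchor day for the 1900s is Wednesday. For year 94: 94÷12 = 7 r 10, and 10÷4 = 2, so 7+10+2 = 19.
Wednesday + 19 ≡ Monday — that's 1994's doomsday.
In January the doomsday date is Jan 3 (1994 is not a leap year).
Jan 12 is 9 days after Jan 3; 9 mod 7 = 2, so Monday + 2 = Wednesday.
198 mod 7 = 2, so 198 days after a Wednesday is Wednesday + 2 = Friday.

Friday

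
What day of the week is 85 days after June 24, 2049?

Jun 24, 2049 is a Thursday.
85 mod 7 = 1, so 85 days after a Thursday is Thursday + 1 = Friday.

Friday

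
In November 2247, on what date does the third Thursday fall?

November 1, 2247 is a Monday.
The first Thursday is therefore November 4 (3 days later).
The third Thursday is 4 + 2×7 = November 18.

November 18, 2247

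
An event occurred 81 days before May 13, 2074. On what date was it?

−13 → Apr 30, 2074 (end of Apr, 30 days; 68 left).
−30 → Mar 31, 2074 (end of Mar, 31 days; 38 left).
−31 → Feb 28, 2074 (end of Feb, 28 days; 7 left).
−7 → Feb 21, 2074.

February 21, 2074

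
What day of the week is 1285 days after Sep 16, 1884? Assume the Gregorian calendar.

Saturday

First find the weekday of Sep 16, 1884. Doomsday rule: the anchor day for the 1800s is Friday. For year 84: 84÷12 = 7 r 0, and 0÷4 = 0, so 7+0+0 = 7.
Friday + 7 ≡ Friday — that's 1884's doomsday.
In September the doomsday date is Sep 5.
Sep 16 is 11 days after Sep 5; 11 mod 7 = 4, so Friday + 4 = Tuesday.
1285 mod 7 = 4, so 1285 days after a Tuesday is Tuesday + 4 = Saturday.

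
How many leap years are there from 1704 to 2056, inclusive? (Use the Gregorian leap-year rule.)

87

Multiples of 4 in [1704,2056]: 89.
Of those, multiples of 100: 3 (not leap unless ÷400).
Multiples of 400: 1.
Leap years = 89 − 3 + 1 = 87.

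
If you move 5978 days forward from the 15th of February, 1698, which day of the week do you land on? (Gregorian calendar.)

Feb 15, 1698 is a Saturday.
5978 mod 7 = 0, so 5978 days after a Saturday is Saturday + 0 = Saturday.

Saturday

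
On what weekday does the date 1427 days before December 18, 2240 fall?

Saturday

First find the weekday of Dec 18, 2240. Doomsday rule: the anchor day for the 2200s is Friday. For year 40: 40÷12 = 3 r 4, and 4÷4 = 1, so 3+4+1 = 8.
Friday + 8 ≡ Saturday — that's 2240's doomsday.
In December the doomsday date is Dec 12.
Dec 18 is 6 days after Dec 12; 6 mod 7 = 6, so Saturday + 6 = Friday.
1427 mod 7 = 6, so 1427 days before a Friday is Friday − 6 = Saturday.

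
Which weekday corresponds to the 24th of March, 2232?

Saturday

January 1, 2232 is a Sunday.
Jan 1, 2232 → Feb 1, 2232: 31 days (January has 31).
Feb 1, 2232 → Mar 1, 2232: 29 days (February has 29).
Mar 1, 2232 → Mar 24, 2232: 23 days.
Total: 83 days.
83 mod 7 = 6, so Sunday + 6 = Saturday.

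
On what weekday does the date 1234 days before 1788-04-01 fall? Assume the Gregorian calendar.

Apr 1, 1788 is a Tuesday.
1234 mod 7 = 2, so 1234 days before a Tuesday is Tuesday − 2 = Sunday.

Sunday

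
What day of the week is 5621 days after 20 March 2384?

Tuesday

First find the weekday of Mar 20, 2384. Doomsday rule: the anchor day for the 2300s is Wednesday. For year 84: 84÷12 = 7 r 0, and 0÷4 = 0, so 7+0+0 = 7.
Wednesday + 7 ≡ Wednesday — that's 2384's doomsday.
In March the doomsday date is Mar 14.
Mar 20 is 6 days after Mar 14; 6 mod 7 = 6, so Wednesday + 6 = Tuesday.
5621 mod 7 = 0, so 5621 days after a Tuesday is Tuesday + 0 = Tuesday.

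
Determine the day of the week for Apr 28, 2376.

Doomsday rule: the anchor day for the 2300s is Wednesday. For year 76: 76÷12 = 6 r 4, and 4÷4 = 1, so 6+4+1 = 11.
Wednesday + 11 ≡ Sunday — that's 2376's doomsday.
In April the doomsday date is Apr 4.
Apr 28 is 24 days after Apr 4; 24 mod 7 = 3, so Sunday + 3 = Wednesday.

Wednesday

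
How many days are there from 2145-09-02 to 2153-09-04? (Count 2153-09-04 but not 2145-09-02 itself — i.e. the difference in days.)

2924

Sep 2, 2145 → Sep 2, 2146: 365 days.
Sep 2, 2146 → Sep 2, 2147: 365 days.
Sep 2, 2147 → Sep 2, 2148: 366 days (Feb 29, 2148 is in that span).
Sep 2, 2148 → Sep 2, 2149: 365 days.
Sep 2, 2149 → Sep 2, 2150: 365 days.
Sep 2, 2150 → Sep 2, 2151: 365 days.
Sep 2, 2151 → Sep 2, 2152: 366 days (Feb 29, 2152 is in that span).
Sep 2, 2152 → Oct 2, 2152: 30 days (September has 30).
Oct 2, 2152 → Nov 2, 2152: 31 days (October has 31).
Nov 2, 2152 → Dec 2, 2152: 30 days (November has 30).
Dec 2, 2152 → Jan 2, 2153: 31 days (December has 31).
Jan 2, 2153 → Feb 2, 2153: 31 days (January has 31).
Feb 2, 2153 → Mar 2, 2153: 28 days (February has 28).
Mar 2, 2153 → Apr 2, 2153: 31 days (March has 31).
Apr 2, 2153 → May 2, 2153: 30 days (April has 30).
May 2, 2153 → Jun 2, 2153: 31 days (May has 31).
Jun 2, 2153 → Jul 2, 2153: 30 days (June has 30).
Jul 2, 2153 → Aug 2, 2153: 31 days (July has 31).
Aug 2, 2153 → Sep 2, 2153: 31 days (August has 31).
Sep 2, 2153 → Sep 4, 2153: 2 days.
Total: 2924 days.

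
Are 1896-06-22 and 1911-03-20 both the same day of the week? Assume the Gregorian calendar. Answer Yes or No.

From Jun 22, 1896 to Mar 20, 1911 is 5383 days.
5383 mod 7 = 0, so they are the same weekday.
(Jun 22, 1896 is a Monday; Mar 20, 1911 is a Monday.)

Yes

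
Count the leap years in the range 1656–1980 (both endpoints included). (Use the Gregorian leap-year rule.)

79

Multiples of 4 in [1656,1980]: 82.
Of those, multiples of 100: 3 (not leap unless ÷400).
Multiples of 400: 0.
Leap years = 82 − 3 + 0 = 79.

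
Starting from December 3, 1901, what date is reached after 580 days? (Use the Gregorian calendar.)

+365 (one year) → Dec 3, 1902 (215 left).
Dec has 31 days: +29 → Jan 1, 1903 (186 left).
Jan has 31 days: +31 → Feb 1, 1903 (155 left).
Feb has 28 days: +28 → Mar 1, 1903 (127 left).
Mar has 31 days: +31 → Apr 1, 1903 (96 left).
Apr has 30 days: +30 → May 1, 1903 (66 left).
May has 31 days: +31 → Jun 1, 1903 (35 left).
Jun has 30 days: +30 → Jul 1, 1903 (5 left).
+5 → Jul 6, 1903.

July 6, 1903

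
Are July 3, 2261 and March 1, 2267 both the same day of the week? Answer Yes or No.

From Jul 3, 2261 to Mar 1, 2267 is 2067 days.
2067 mod 7 = 2, so they are different weekdays.
(Jul 3, 2261 is a Wednesday; Mar 1, 2267 is a Friday.)

No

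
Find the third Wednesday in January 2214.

January 1, 2214 is a Saturday.
The first Wednesday is therefore January 5 (4 days later).
The third Wednesday is 5 + 2×7 = January 19.

January 19, 2214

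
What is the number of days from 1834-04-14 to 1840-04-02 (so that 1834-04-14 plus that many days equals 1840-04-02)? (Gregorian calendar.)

Apr 14, 1834 → Apr 14, 1835: 365 days.
Apr 14, 1835 → Apr 14, 1836: 366 days (Feb 29, 1836 is in that span).
Apr 14, 1836 → Apr 14, 1837: 365 days.
Apr 14, 1837 → Apr 14, 1838: 365 days.
Apr 14, 1838 → Apr 14, 1839: 365 days.
Apr 14, 1839 → May 14, 1839: 30 days (April has 30).
May 14, 1839 → Jun 14, 1839: 31 days (May has 31).
Jun 14, 1839 → Jul 14, 1839: 30 days (June has 30).
Jul 14, 1839 → Aug 14, 1839: 31 days (July has 31).
Aug 14, 1839 → Sep 14, 1839: 31 days (August has 31).
Sep 14, 1839 → Oct 14, 1839: 30 days (September has 30).
Oct 14, 1839 → Nov 14, 1839: 31 days (October has 31).
Nov 14, 1839 → Dec 14, 1839: 30 days (November has 30).
Dec 14, 1839 → Jan 14, 1840: 31 days (December has 31).
Jan 14, 1840 → Feb 14, 1840: 31 days (January has 31).
Feb 14, 1840 → Mar 14, 1840: 29 days (February has 29).
Mar 14, 1840 → Apr 2, 1840: 19 days.
Total: 2180 days.

2180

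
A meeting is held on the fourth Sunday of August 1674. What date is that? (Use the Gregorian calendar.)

August 26, 1674

August 1, 1674 is a Wednesday.
The first Sunday is therefore August 5 (4 days later).
The fourth Sunday is 5 + 3×7 = August 26.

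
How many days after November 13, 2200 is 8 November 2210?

3647

Nov 13, 2200 → Nov 13, 2201: 365 days.
Nov 13, 2201 → Nov 13, 2202: 365 days.
Nov 13, 2202 → Nov 13, 2203: 365 days.
Nov 13, 2203 → Nov 13, 2204: 366 days (Feb 29, 2204 is in that span).
Nov 13, 2204 → Nov 13, 2205: 365 days.
Nov 13, 2205 → Nov 13, 2206: 365 days.
Nov 13, 2206 → Nov 13, 2207: 365 days.
Nov 13, 2207 → Nov 13, 2208: 366 days (Feb 29, 2208 is in that span).
Nov 13, 2208 → Nov 13, 2209: 365 days.
Nov 13, 2209 → Dec 13, 2209: 30 days (November has 30).
Dec 13, 2209 → Jan 13, 2210: 31 days (December has 31).
Jan 13, 2210 → Feb 13, 2210: 31 days (January has 31).
Feb 13, 2210 → Mar 13, 2210: 28 days (February has 28).
Mar 13, 2210 → Apr 13, 2210: 31 days (March has 31).
Apr 13, 2210 → May 13, 2210: 30 days (April has 30).
May 13, 2210 → Jun 13, 2210: 31 days (May has 31).
Jun 13, 2210 → Jul 13, 2210: 30 days (June has 30).
Jul 13, 2210 → Aug 13, 2210: 31 days (July has 31).
Aug 13, 2210 → Sep 13, 2210: 31 days (August has 31).
Sep 13, 2210 → Oct 13, 2210: 30 days (September has 30).
Oct 13, 2210 → Nov 8, 2210: 26 days.
Total: 3647 days.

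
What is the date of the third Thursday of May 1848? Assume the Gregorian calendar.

May 18, 1848

May 1, 1848 is a Monday.
The first Thursday is therefore May 4 (3 days later).
The third Thursday is 4 + 2×7 = May 18.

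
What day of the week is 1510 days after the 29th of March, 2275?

Mar 29, 2275 is a Monday.
1510 mod 7 = 5, so 1510 days after a Monday is Monday + 5 = Saturday.

Saturday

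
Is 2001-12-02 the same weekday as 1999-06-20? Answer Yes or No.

Yes

From Jun 20, 1999 to Dec 2, 2001 is 896 days.
896 mod 7 = 0, so they are the same weekday.
(Jun 20, 1999 is a Sunday; Dec 2, 2001 is a Sunday.)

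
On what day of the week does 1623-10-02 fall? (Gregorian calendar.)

Doomsday rule: the anchor day for the 1600s is Tuesday. For year 23: 23÷12 = 1 r 11, and 11÷4 = 2, so 1+11+2 = 14.
Tuesday + 14 ≡ Tuesday — that's 1623's doomsday.
In October the doomsday date is Oct 10.
Oct 2 is 8 days before Oct 10; 8 mod 7 = 1, so Tuesday − 1 = Monday.

Monday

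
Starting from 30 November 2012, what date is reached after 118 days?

Nov has 30 days: +1 → Dec 1, 2012 (117 left).
Dec has 31 days: +31 → Jan 1, 2013 (86 left).
Jan has 31 days: +31 → Feb 1, 2013 (55 left).
Feb has 28 days: +28 → Mar 1, 2013 (27 left).
+27 → Mar 28, 2013.

March 28, 2013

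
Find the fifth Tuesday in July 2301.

July 30, 2301

July 1, 2301 is a Monday.
The first Tuesday is therefore July 2 (1 days later).
The fifth Tuesday is 2 + 4×7 = July 30.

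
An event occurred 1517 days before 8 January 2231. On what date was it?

November 13, 2226

−365 (one year) → Jan 8, 2230 (1152 left).
−365 (one year) → Jan 8, 2229 (787 left).
−366 (one year; includes Feb 29, 2228) → Jan 8, 2228 (421 left).
−365 (one year) → Jan 8, 2227 (56 left).
−8 → Dec 31, 2226 (end of Dec, 31 days; 48 left).
−31 → Nov 30, 2226 (end of Nov, 30 days; 17 left).
−17 → Nov 13, 2226.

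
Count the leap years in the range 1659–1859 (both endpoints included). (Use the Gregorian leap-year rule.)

48

Multiples of 4 in [1659,1859]: 50.
Of those, multiples of 100: 2 (not leap unless ÷400).
Multiples of 400: 0.
Leap years = 50 − 2 + 0 = 48.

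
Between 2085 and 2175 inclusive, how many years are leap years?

Multiples of 4 in [2085,2175]: 22.
Of those, multiples of 100: 1 (not leap unless ÷400).
Multiples of 400: 0.
Leap years = 22 − 1 + 0 = 21.

21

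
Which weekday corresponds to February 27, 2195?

Friday

Doomsday rule: the anchor day for the 2100s is Sunday. For year 95: 95÷12 = 7 r 11, and 11÷4 = 2, so 7+11+2 = 20.
Sunday + 20 ≡ Saturday — that's 2195's doomsday.
In February the doomsday date is Feb 28 (2195 is not a leap year).
Feb 27 is 1 day before Feb 28; 1 mod 7 = 1, so Saturday − 1 = Friday.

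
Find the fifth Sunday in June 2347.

June 1, 2347 is a Sunday.
The first Sunday is therefore June 1 (same day).
The fifth Sunday is 1 + 4×7 = June 29.

June 29, 2347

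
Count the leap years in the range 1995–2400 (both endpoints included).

Multiples of 4 in [1995,2400]: 102.
Of those, multiples of 100: 5 (not leap unless ÷400).
Multiples of 400: 2.
Leap years = 102 − 5 + 2 = 99.

99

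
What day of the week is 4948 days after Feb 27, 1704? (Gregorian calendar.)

Tuesday

First find the weekday of Feb 27, 1704. Doomsday rule: the anchor day for the 1700s is Sunday. For year 04: 4÷12 = 0 r 4, and 4÷4 = 1, so 0+4+1 = 5.
Sunday + 5 ≡ Friday — that's 1704's doomsday.
In February the doomsday date is Feb 29 (1704 is a leap year (divisible by 4)).
Feb 27 is 2 days before Feb 29; 2 mod 7 = 2, so Friday − 2 = Wednesday.
4948 mod 7 = 6, so 4948 days after a Wednesday is Wednesday + 6 = Tuesday.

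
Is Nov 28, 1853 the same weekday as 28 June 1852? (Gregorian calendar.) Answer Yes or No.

From Jun 28, 1852 to Nov 28, 1853 is 518 days.
518 mod 7 = 0, so they are the same weekday.
(Jun 28, 1852 is a Monday; Nov 28, 1853 is a Monday.)

Yes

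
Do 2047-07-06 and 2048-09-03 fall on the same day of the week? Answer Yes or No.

No

From Jul 6, 2047 to Sep 3, 2048 is 425 days.
425 mod 7 = 5, so they are different weekdays.
(Jul 6, 2047 is a Saturday; Sep 3, 2048 is a Thursday.)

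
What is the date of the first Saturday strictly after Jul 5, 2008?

July 12, 2008

Jul 5, 2008 is a Saturday.
From Saturday to the next Saturday is 7 days.
Jul 5, 2008 + 7 = Jul 12, 2008.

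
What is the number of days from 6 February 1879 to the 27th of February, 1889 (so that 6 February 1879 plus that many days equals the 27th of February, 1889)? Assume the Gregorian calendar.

3674

Feb 6, 1879 → Feb 6, 1880: 365 days.
Feb 6, 1880 → Feb 6, 1881: 366 days (Feb 29, 1880 is in that span).
Feb 6, 1881 → Feb 6, 1882: 365 days.
Feb 6, 1882 → Feb 6, 1883: 365 days.
Feb 6, 1883 → Feb 6, 1884: 365 days.
Feb 6, 1884 → Feb 6, 1885: 366 days (Feb 29, 1884 is in that span).
Feb 6, 1885 → Feb 6, 1886: 365 days.
Feb 6, 1886 → Feb 6, 1887: 365 days.
Feb 6, 1887 → Feb 6, 1888: 365 days.
Feb 6, 1888 → Mar 6, 1888: 29 days (February has 29).
Mar 6, 1888 → Apr 6, 1888: 31 days (March has 31).
Apr 6, 1888 → May 6, 1888: 30 days (April has 30).
May 6, 1888 → Jun 6, 1888: 31 days (May has 31).
Jun 6, 1888 → Jul 6, 1888: 30 days (June has 30).
Jul 6, 1888 → Aug 6, 1888: 31 days (July has 31).
Aug 6, 1888 → Sep 6, 1888: 31 days (August has 31).
Sep 6, 1888 → Oct 6, 1888: 30 days (September has 30).
Oct 6, 1888 → Nov 6, 1888: 31 days (October has 31).
Nov 6, 1888 → Dec 6, 1888: 30 days (November has 30).
Dec 6, 1888 → Jan 6, 1889: 31 days (December has 31).
Jan 6, 1889 → Feb 6, 1889: 31 days (January has 31).
Feb 6, 1889 → Feb 27, 1889: 21 days.
Total: 3674 days.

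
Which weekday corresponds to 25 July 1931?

Saturday

January 1, 1931 is a Thursday.
Jan 1, 1931 → Feb 1, 1931: 31 days (January has 31).
Feb 1, 1931 → Mar 1, 1931: 28 days (February has 28).
Mar 1, 1931 → Apr 1, 1931: 31 days (March has 31).
Apr 1, 1931 → May 1, 1931: 30 days (April has 30).
May 1, 1931 → Jun 1, 1931: 31 days (May has 31).
Jun 1, 1931 → Jul 1, 1931: 30 days (June has 30).
Jul 1, 1931 → Jul 25, 1931: 24 days.
Total: 205 days.
205 mod 7 = 2, so Thursday + 2 = Saturday.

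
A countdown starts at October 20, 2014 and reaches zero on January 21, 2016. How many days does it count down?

Oct 20, 2014 → Oct 20, 2015: 365 days.
Oct 20, 2015 → Nov 20, 2015: 31 days (October has 31).
Nov 20, 2015 → Dec 20, 2015: 30 days (November has 30).
Dec 20, 2015 → Jan 20, 2016: 31 days (December has 31).
Jan 20, 2016 → Jan 21, 2016: 1 days.
Total: 458 days.

458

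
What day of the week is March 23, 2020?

Monday

Doomsday rule: the anchor day for the 2000s is Tuesday. For year 20: 20÷12 = 1 r 8, and 8÷4 = 2, so 1+8+2 = 11.
Tuesday + 11 ≡ Saturday — that's 2020's doomsday.
In March the doomsday date is Mar 14.
Mar 23 is 9 days after Mar 14; 9 mod 7 = 2, so Saturday + 2 = Monday.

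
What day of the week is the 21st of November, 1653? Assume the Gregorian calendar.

Friday

Doomsday rule: the anchor day for the 1600s is Tuesday. For year 53: 53÷12 = 4 r 5, and 5÷4 = 1, so 4+5+1 = 10.
Tuesday + 10 ≡ Friday — that's 1653's doomsday.
In November the doomsday date is Nov 7.
Nov 21 is 14 days after Nov 7; 14 mod 7 = 0, so Friday + 0 = Friday.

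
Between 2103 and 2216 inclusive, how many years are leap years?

Multiples of 4 in [2103,2216]: 29.
Of those, multiples of 100: 1 (not leap unless ÷400).
Multiples of 400: 0.
Leap years = 29 − 1 + 0 = 28.

28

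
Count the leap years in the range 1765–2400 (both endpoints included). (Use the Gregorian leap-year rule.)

154

Multiples of 4 in [1765,2400]: 159.
Of those, multiples of 100: 7 (not leap unless ÷400).
Multiples of 400: 2.
Leap years = 159 − 7 + 2 = 154.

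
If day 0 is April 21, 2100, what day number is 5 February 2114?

5038

Apr 21, 2100 → Apr 21, 2101: 365 days.
Apr 21, 2101 → Apr 21, 2102: 365 days.
Apr 21, 2102 → Apr 21, 2103: 365 days.
Apr 21, 2103 → Apr 21, 2104: 366 days (Feb 29, 2104 is in that span).
Apr 21, 2104 → Apr 21, 2105: 365 days.
Apr 21, 2105 → Apr 21, 2106: 365 days.
Apr 21, 2106 → Apr 21, 2107: 365 days.
Apr 21, 2107 → Apr 21, 2108: 366 days (Feb 29, 2108 is in that span).
Apr 21, 2108 → Apr 21, 2109: 365 days.
Apr 21, 2109 → Apr 21, 2110: 365 days.
Apr 21, 2110 → Apr 21, 2111: 365 days.
Apr 21, 2111 → Apr 21, 2112: 366 days (Feb 29, 2112 is in that span).
Apr 21, 2112 → Apr 21, 2113: 365 days.
Apr 21, 2113 → May 21, 2113: 30 days (April has 30).
May 21, 2113 → Jun 21, 2113: 31 days (May has 31).
Jun 21, 2113 → Jul 21, 2113: 30 days (June has 30).
Jul 21, 2113 → Aug 21, 2113: 31 days (July has 31).
Aug 21, 2113 → Sep 21, 2113: 31 days (August has 31).
Sep 21, 2113 → Oct 21, 2113: 30 days (September has 30).
Oct 21, 2113 → Nov 21, 2113: 31 days (October has 31).
Nov 21, 2113 → Dec 21, 2113: 30 days (November has 30).
Dec 21, 2113 → Jan 21, 2114: 31 days (December has 31).
Jan 21, 2114 → Feb 5, 2114: 15 days.
Total: 5038 days.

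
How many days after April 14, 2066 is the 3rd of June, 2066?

50

Apr 14, 2066 → May 14, 2066: 30 days (April has 30).
May 14, 2066 → Jun 3, 2066: 20 days.
Total: 50 days.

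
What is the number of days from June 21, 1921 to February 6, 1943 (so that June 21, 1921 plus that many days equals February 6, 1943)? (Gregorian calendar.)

7900

Jun 21, 1921 → Jun 21, 1922: 365 days.
Jun 21, 1922 → Jun 21, 1923: 365 days.
Jun 21, 1923 → Jun 21, 1924: 366 days (Feb 29, 1924 is in that span).
Jun 21, 1924 → Jun 21, 1925: 365 days.
Jun 21, 1925 → Jun 21, 1926: 365 days.
Jun 21, 1926 → Jun 21, 1927: 365 days.
Jun 21, 1927 → Jun 21, 1928: 366 days (Feb 29, 1928 is in that span).
Jun 21, 1928 → Jun 21, 1929: 365 days.
Jun 21, 1929 → Jun 21, 1930: 365 days.
Jun 21, 1930 → Jun 21, 1931: 365 days.
Jun 21, 1931 → Jun 21, 1932: 366 days (Feb 29, 1932 is in that span).
Jun 21, 1932 → Jun 21, 1933: 365 days.
Jun 21, 1933 → Jun 21, 1934: 365 days.
Jun 21, 1934 → Jun 21, 1935: 365 days.
Jun 21, 1935 → Jun 21, 1936: 366 days (Feb 29, 1936 is in that span).
Jun 21, 1936 → Jun 21, 1937: 365 days.
Jun 21, 1937 → Jun 21, 1938: 365 days.
Jun 21, 1938 → Jun 21, 1939: 365 days.
Jun 21, 1939 → Jun 21, 1940: 366 days (Feb 29, 1940 is in that span).
Jun 21, 1940 → Jun 21, 1941: 365 days.
Jun 21, 1941 → Jun 21, 1942: 365 days.
Jun 21, 1942 → Jul 21, 1942: 30 days (June has 30).
Jul 21, 1942 → Aug 21, 1942: 31 days (July has 31).
Aug 21, 1942 → Sep 21, 1942: 31 days (August has 31).
Sep 21, 1942 → Oct 21, 1942: 30 days (September has 30).
Oct 21, 1942 → Nov 21, 1942: 31 days (October has 31).
Nov 21, 1942 → Dec 21, 1942: 30 days (November has 30).
Dec 21, 1942 → Jan 21, 1943: 31 days (December has 31).
Jan 21, 1943 → Feb 6, 1943: 16 days.
Total: 7900 days.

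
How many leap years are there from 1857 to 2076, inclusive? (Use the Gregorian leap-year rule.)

Multiples of 4 in [1857,2076]: 55.
Of those, multiples of 100: 2 (not leap unless ÷400).
Multiples of 400: 1.
Leap years = 55 − 2 + 1 = 54.

54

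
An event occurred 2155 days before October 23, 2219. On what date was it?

November 28, 2213

−365 (one year) → Oct 23, 2218 (1790 left).
−365 (one year) → Oct 23, 2217 (1425 left).
−365 (one year) → Oct 23, 2216 (1060 left).
−366 (one year; includes Feb 29, 2216) → Oct 23, 2215 (694 left).
−365 (one year) → Oct 23, 2214 (329 left).
−23 → Sep 30, 2214 (end of Sep, 30 days; 306 left).
−30 → Aug 31, 2214 (end of Aug, 31 days; 276 left).
−31 → Jul 31, 2214 (end of Jul, 31 days; 245 left).
−31 → Jun 30, 2214 (end of Jun, 30 days; 214 left).
−30 → May 31, 2214 (end of May, 31 days; 184 left).
−31 → Apr 30, 2214 (end of Apr, 30 days; 153 left).
−30 → Mar 31, 2214 (end of Mar, 31 days; 123 left).
−31 → Feb 28, 2214 (end of Feb, 28 days; 92 left).
−28 → Jan 31, 2214 (end of Jan, 31 days; 64 left).
−31 → Dec 31, 2213 (end of Dec, 31 days; 33 left).
−31 → Nov 30, 2213 (end of Nov, 30 days; 2 left).
−2 → Nov 28, 2213.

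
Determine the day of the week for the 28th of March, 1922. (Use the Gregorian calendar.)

January 1, 1922 is a Sunday.
Jan 1, 1922 → Feb 1, 1922: 31 days (January has 31).
Feb 1, 1922 → Mar 1, 1922: 28 days (February has 28).
Mar 1, 1922 → Mar 28, 1922: 27 days.
Total: 86 days.
86 mod 7 = 2, so Sunday + 2 = Tuesday.

Tuesday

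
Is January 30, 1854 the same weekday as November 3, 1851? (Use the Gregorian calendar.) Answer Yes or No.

From Nov 3, 1851 to Jan 30, 1854 is 819 days.
819 mod 7 = 0, so they are the same weekday.
(Nov 3, 1851 is a Monday; Jan 30, 1854 is a Monday.)

Yes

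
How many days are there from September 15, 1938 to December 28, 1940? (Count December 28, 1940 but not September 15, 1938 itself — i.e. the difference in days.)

835

Sep 15, 1938 → Sep 15, 1939: 365 days.
Sep 15, 1939 → Sep 15, 1940: 366 days (Feb 29, 1940 is in that span).
Sep 15, 1940 → Oct 15, 1940: 30 days (September has 30).
Oct 15, 1940 → Nov 15, 1940: 31 days (October has 31).
Nov 15, 1940 → Dec 15, 1940: 30 days (November has 30).
Dec 15, 1940 → Dec 28, 1940: 13 days.
Total: 835 days.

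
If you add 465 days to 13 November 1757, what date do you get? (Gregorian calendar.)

+365 (one year) → Nov 13, 1758 (100 left).
Nov has 30 days: +18 → Dec 1, 1758 (82 left).
Dec has 31 days: +31 → Jan 1, 1759 (51 left).
Jan has 31 days: +31 → Feb 1, 1759 (20 left).
+20 → Feb 21, 1759.

February 21, 1759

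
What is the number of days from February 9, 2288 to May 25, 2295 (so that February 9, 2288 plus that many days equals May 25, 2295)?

2662

Feb 9, 2288 → Feb 9, 2289: 366 days (Feb 29, 2288 is in that span).
Feb 9, 2289 → Feb 9, 2290: 365 days.
Feb 9, 2290 → Feb 9, 2291: 365 days.
Feb 9, 2291 → Feb 9, 2292: 365 days.
Feb 9, 2292 → Feb 9, 2293: 366 days (Feb 29, 2292 is in that span).
Feb 9, 2293 → Feb 9, 2294: 365 days.
Feb 9, 2294 → Feb 9, 2295: 365 days.
Feb 9, 2295 → Mar 9, 2295: 28 days (February has 28).
Mar 9, 2295 → Apr 9, 2295: 31 days (March has 31).
Apr 9, 2295 → May 9, 2295: 30 days (April has 30).
May 9, 2295 → May 25, 2295: 16 days.
Total: 2662 days.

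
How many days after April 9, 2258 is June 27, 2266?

3001

Apr 9, 2258 → Apr 9, 2259: 365 days.
Apr 9, 2259 → Apr 9, 2260: 366 days (Feb 29, 2260 is in that span).
Apr 9, 2260 → Apr 9, 2261: 365 days.
Apr 9, 2261 → Apr 9, 2262: 365 days.
Apr 9, 2262 → Apr 9, 2263: 365 days.
Apr 9, 2263 → Apr 9, 2264: 366 days (Feb 29, 2264 is in that span).
Apr 9, 2264 → Apr 9, 2265: 365 days.
Apr 9, 2265 → Apr 9, 2266: 365 days.
Apr 9, 2266 → May 9, 2266: 30 days (April has 30).
May 9, 2266 → Jun 9, 2266: 31 days (May has 31).
Jun 9, 2266 → Jun 27, 2266: 18 days.
Total: 3001 days.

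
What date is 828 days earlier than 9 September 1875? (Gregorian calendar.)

−365 (one year) → Sep 9, 1874 (463 left).
−365 (one year) → Sep 9, 1873 (98 left).
−9 → Aug 31, 1873 (end of Aug, 31 days; 89 left).
−31 → Jul 31, 1873 (end of Jul, 31 days; 58 left).
−31 → Jun 30, 1873 (end of Jun, 30 days; 27 left).
−27 → Jun 3, 1873.

June 3, 1873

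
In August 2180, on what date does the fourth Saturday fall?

August 1, 2180 is a Tuesday.
The first Saturday is therefore August 5 (4 days later).
The fourth Saturday is 5 + 3×7 = August 26.

August 26, 2180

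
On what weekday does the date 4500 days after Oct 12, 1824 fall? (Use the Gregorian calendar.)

Oct 12, 1824 is a Tuesday.
4500 mod 7 = 6, so 4500 days after a Tuesday is Tuesday + 6 = Monday.

Monday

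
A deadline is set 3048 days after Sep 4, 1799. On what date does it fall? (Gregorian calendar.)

January 9, 1808

+365 (one year) → Sep 4, 1800 (2683 left).
+365 (one year) → Sep 4, 1801 (2318 left).
+365 (one year) → Sep 4, 1802 (1953 left).
+365 (one year) → Sep 4, 1803 (1588 left).
+366 (one year; includes Feb 29, 1804) → Sep 4, 1804 (1222 left).
+365 (one year) → Sep 4, 1805 (857 left).
+365 (one year) → Sep 4, 1806 (492 left).
+365 (one year) → Sep 4, 1807 (127 left).
Sep has 30 days: +27 → Oct 1, 1807 (100 left).
Oct has 31 days: +31 → Nov 1, 1807 (69 left).
Nov has 30 days: +30 → Dec 1, 1807 (39 left).
Dec has 31 days: +31 → Jan 1, 1808 (8 left).
+8 → Jan 9, 1808.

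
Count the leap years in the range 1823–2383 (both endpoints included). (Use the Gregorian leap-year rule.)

136

Multiples of 4 in [1823,2383]: 140.
Of those, multiples of 100: 5 (not leap unless ÷400).
Multiples of 400: 1.
Leap years = 140 − 5 + 1 = 136.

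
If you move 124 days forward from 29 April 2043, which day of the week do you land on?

First find the weekday of Apr 29, 2043. Doomsday rule: the anchor day for the 2000s is Tuesday. For year 43: 43÷12 = 3 r 7, and 7÷4 = 1, so 3+7+1 = 11.
Tuesday + 11 ≡ Saturday — that's 2043's doomsday.
In April the doomsday date is Apr 4.
Apr 29 is 25 days after Apr 4; 25 mod 7 = 4, so Saturday + 4 = Wednesday.
124 mod 7 = 5, so 124 days after a Wednesday is Wednesday + 5 = Monday.

Monday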